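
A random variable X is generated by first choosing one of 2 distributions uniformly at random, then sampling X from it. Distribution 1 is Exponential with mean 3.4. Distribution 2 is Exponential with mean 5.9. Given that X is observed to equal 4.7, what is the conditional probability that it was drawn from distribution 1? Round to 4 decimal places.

Likelihoods f(4.7 | ·): 1: 0.0738198; 2: 0.0764161.
Posterior ∝ prior × likelihood. Numerator for 1: 0.5·0.0738198 = 0.0369099.
Normalizing constant: 0.5·0.0738198 + 0.5·0.0764161 = 0.0751179.
P(1 | observation) = 0.0369099 / 0.0751179 = 0.491359.

0.4914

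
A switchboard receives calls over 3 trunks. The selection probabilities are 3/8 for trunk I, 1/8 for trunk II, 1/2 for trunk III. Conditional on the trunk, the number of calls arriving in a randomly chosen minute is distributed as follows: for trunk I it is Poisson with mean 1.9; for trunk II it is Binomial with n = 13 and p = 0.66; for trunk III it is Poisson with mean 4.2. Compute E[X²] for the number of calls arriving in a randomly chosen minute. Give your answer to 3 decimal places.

22.553

For each component E[X²] = Var + (mean)², giving I: 5.51; II: 76.5336; III: 21.84.
Overall E[X²] = 0.375·5.51 + 0.125·76.5336 + 0.5·21.84 = 22.5529.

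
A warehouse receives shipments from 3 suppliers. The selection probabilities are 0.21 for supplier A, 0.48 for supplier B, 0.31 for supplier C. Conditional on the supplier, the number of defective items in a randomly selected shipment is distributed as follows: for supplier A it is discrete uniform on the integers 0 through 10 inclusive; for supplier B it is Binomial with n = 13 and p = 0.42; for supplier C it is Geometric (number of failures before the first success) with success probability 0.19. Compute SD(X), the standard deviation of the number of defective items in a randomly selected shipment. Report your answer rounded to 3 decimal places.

Per component, A: μ=5, E[X²]=35; B: μ=5.46, E[X²]=32.9784; C: μ=4.26316, E[X²]=40.6122.
E[X] = 0.21·5 + 0.48·5.46 + 0.31·4.26316 = 4.99238.
E[X²] = 0.21·35 + 0.48·32.9784 + 0.31·40.6122 = 35.7694.
Var(X) = E[X²] − (E[X])² = 35.7694 − 24.9238 = 10.8456.
SD(X) = √10.8456 = 3.29326.

3.293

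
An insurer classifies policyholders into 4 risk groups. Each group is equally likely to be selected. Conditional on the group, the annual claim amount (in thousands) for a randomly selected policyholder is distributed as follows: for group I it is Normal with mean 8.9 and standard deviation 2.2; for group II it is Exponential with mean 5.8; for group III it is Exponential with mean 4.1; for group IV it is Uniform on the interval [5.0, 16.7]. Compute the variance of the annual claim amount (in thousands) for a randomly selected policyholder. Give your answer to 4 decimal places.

23.5748

Per component, I: μ=8.9, E[X²]=84.05; II: μ=5.8, E[X²]=67.28; III: μ=4.1, E[X²]=33.62; IV: μ=10.85, E[X²]=129.13.
E[X] = 0.25·8.9 + 0.25·5.8 + 0.25·4.1 + 0.25·10.85 = 7.4125.
E[X²] = 0.25·84.05 + 0.25·67.28 + 0.25·33.62 + 0.25·129.13 = 78.52.
Var(X) = E[X²] − (E[X])² = 78.52 − 54.9452 = 23.5748.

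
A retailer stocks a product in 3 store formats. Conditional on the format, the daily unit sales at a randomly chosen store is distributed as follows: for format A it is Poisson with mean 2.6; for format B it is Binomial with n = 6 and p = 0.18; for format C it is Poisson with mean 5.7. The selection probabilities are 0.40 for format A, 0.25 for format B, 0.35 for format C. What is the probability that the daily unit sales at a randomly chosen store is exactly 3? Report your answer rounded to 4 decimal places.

0.1393

Conditional on each format, P(X = 3): A: 0.217572; B: 0.0643116; C: 0.103275.
By total probability, P(X = 3) = 0.4·0.217572 + 0.25·0.0643116 + 0.35·0.103275 = 0.139253.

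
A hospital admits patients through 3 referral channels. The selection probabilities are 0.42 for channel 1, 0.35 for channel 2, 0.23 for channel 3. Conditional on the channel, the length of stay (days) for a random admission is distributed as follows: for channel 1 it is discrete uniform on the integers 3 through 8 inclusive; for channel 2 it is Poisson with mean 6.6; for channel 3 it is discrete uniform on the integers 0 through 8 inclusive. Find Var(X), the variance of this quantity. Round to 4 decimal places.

6.0077

Per component, 1: μ=5.5, E[X²]=33.1667; 2: μ=6.6, E[X²]=50.16; 3: μ=4, E[X²]=22.6667.
E[X] = 0.42·5.5 + 0.35·6.6 + 0.23·4 = 5.54.
E[X²] = 0.42·33.1667 + 0.35·50.16 + 0.23·22.6667 = 36.6993.
Var(X) = E[X²] − (E[X])² = 36.6993 − 30.6916 = 6.00773.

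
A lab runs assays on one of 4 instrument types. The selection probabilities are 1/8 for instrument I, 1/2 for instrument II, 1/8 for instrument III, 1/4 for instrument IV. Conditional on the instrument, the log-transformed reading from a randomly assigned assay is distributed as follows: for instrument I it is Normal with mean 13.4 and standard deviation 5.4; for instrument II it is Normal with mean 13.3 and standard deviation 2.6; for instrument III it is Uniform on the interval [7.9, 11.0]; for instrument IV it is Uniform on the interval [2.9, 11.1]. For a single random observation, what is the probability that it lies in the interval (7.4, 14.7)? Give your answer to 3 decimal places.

0.642

Conditional on each instrument, P(7.4 < X < 14.7): I: 0.461862; II: 0.693244; III: 1; IV: 0.45122.
By total probability, P(7.4 < X < 14.7) = 0.125·0.461862 + 0.5·0.693244 + 0.125·1 + 0.25·0.45122 = 0.642159.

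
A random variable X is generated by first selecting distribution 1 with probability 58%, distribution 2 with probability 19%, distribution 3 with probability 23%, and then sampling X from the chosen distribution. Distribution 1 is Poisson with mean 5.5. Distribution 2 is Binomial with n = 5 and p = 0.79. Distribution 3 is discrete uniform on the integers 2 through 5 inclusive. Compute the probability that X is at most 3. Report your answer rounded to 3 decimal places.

0.286

Conditional on each component, P(X ≤ 3): 1: 0.201699; 2: 0.283319; 3: 0.5.
By total probability, P(X ≤ 3) = 0.58·0.201699 + 0.19·0.283319 + 0.23·0.5 = 0.285816.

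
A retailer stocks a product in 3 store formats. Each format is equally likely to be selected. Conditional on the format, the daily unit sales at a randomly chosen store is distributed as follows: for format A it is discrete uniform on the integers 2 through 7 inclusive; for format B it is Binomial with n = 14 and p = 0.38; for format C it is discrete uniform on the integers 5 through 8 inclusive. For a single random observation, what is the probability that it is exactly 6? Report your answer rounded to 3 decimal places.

0.205

Conditional on each format, P(X = 6): A: 0.166667; B: 0.19742; C: 0.25.
By total probability, P(X = 6) = 0.333333·0.166667 + 0.333333·0.19742 + 0.333333·0.25 = 0.204695.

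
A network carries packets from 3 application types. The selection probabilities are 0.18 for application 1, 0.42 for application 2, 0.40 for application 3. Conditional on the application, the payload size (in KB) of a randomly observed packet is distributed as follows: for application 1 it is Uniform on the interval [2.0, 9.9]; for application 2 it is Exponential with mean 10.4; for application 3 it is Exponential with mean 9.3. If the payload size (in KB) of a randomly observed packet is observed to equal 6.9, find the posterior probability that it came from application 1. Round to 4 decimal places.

0.3556

Likelihoods f(6.9 | ·): 1: 0.126582; 2: 0.0495255; 3: 0.0512034.
Posterior ∝ prior × likelihood. Numerator for 1: 0.18·0.126582 = 0.0227848.
Normalizing constant: 0.18·0.126582 + 0.42·0.0495255 + 0.4·0.0512034 = 0.0640669.
P(1 | observation) = 0.0227848 / 0.0640669 = 0.355641.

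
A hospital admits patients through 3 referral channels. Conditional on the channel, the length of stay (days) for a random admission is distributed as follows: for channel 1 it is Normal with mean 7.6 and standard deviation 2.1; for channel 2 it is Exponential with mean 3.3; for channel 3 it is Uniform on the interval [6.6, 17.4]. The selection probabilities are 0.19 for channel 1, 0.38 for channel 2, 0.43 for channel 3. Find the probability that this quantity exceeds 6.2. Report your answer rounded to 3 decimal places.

Conditional on each channel, P(X > 6.2): 1: 0.747507; 2: 0.152775; 3: 1.
By total probability, P(X > 6.2) = 0.19·0.747507 + 0.38·0.152775 + 0.43·1 = 0.630081.

0.630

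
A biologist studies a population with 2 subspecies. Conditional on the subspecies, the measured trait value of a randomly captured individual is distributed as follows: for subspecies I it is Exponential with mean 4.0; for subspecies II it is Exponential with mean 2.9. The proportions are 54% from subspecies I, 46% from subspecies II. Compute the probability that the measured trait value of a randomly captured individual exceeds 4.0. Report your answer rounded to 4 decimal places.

Conditional on each subspecies, P(X > 4.0): I: 0.367879; II: 0.251752.
By total probability, P(X > 4.0) = 0.54·0.367879 + 0.46·0.251752 = 0.314461.

0.3145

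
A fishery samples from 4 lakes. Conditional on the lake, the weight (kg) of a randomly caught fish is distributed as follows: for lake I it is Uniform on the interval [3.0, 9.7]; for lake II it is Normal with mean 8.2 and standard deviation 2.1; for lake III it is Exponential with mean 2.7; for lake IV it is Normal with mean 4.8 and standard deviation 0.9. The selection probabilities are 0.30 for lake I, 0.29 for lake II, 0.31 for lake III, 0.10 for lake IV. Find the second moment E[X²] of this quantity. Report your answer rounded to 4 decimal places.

For each component E[X²] = Var + (mean)², giving I: 44.0633; II: 71.65; III: 14.58; IV: 23.85.
Overall E[X²] = 0.3·44.0633 + 0.29·71.65 + 0.31·14.58 + 0.1·23.85 = 40.9023.

40.9023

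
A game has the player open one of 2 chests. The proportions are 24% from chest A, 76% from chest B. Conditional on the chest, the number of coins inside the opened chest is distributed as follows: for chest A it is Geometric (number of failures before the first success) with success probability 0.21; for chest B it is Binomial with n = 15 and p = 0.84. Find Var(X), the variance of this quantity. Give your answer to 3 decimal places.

Per component, A: μ=3.7619, E[X²]=32.0658; B: μ=12.6, E[X²]=160.776.
E[X] = 0.24·3.7619 + 0.76·12.6 = 10.4789.
E[X²] = 0.24·32.0658 + 0.76·160.776 = 129.886.
Var(X) = E[X²] − (E[X])² = 129.886 − 109.806 = 20.0791.

20.079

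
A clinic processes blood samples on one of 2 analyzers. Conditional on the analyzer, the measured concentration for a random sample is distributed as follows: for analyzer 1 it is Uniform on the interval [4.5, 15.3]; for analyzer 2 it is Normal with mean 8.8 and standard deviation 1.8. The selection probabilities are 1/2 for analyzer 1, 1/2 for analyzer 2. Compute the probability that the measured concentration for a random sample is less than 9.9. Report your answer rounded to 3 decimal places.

Conditional on each analyzer, P(X < 9.9): 1: 0.5; 2: 0.729437.
By total probability, P(X < 9.9) = 0.5·0.5 + 0.5·0.729437 = 0.614718.

0.615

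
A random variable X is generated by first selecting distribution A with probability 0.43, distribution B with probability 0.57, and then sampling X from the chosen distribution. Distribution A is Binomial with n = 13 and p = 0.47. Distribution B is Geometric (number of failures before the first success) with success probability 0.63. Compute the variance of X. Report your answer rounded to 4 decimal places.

Per component, A: μ=6.11, E[X²]=40.5704; B: μ=0.587302, E[X²]=1.27715.
E[X] = 0.43·6.11 + 0.57·0.587302 = 2.96206.
E[X²] = 0.43·40.5704 + 0.57·1.27715 = 18.1732.
Var(X) = E[X²] − (E[X])² = 18.1732 − 8.77381 = 9.39944.

9.3994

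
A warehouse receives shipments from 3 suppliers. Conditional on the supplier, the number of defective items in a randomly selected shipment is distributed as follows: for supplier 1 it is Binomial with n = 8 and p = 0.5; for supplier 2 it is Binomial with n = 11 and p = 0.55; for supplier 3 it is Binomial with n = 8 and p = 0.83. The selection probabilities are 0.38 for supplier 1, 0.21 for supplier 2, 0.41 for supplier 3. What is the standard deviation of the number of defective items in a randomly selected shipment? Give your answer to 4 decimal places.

Per component, 1: μ=4, E[X²]=18; 2: μ=6.05, E[X²]=39.325; 3: μ=6.64, E[X²]=45.2184.
E[X] = 0.38·4 + 0.21·6.05 + 0.41·6.64 = 5.5129.
E[X²] = 0.38·18 + 0.21·39.325 + 0.41·45.2184 = 33.6378.
Var(X) = E[X²] − (E[X])² = 33.6378 − 30.3921 = 3.24573.
SD(X) = √3.24573 = 1.80159.

1.8016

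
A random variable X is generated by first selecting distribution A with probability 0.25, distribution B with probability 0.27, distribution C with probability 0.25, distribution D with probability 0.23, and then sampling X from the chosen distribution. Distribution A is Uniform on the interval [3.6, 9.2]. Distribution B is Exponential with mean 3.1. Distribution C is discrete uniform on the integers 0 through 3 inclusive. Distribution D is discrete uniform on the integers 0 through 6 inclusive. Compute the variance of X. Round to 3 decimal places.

Per component, A: μ=6.4, E[X²]=43.5733; B: μ=3.1, E[X²]=19.22; C: μ=1.5, E[X²]=3.5; D: μ=3, E[X²]=13.
E[X] = 0.25·6.4 + 0.27·3.1 + 0.25·1.5 + 0.23·3 = 3.502.
E[X²] = 0.25·43.5733 + 0.27·19.22 + 0.25·3.5 + 0.23·13 = 19.9477.
Var(X) = E[X²] − (E[X])² = 19.9477 − 12.264 = 7.68373.

7.684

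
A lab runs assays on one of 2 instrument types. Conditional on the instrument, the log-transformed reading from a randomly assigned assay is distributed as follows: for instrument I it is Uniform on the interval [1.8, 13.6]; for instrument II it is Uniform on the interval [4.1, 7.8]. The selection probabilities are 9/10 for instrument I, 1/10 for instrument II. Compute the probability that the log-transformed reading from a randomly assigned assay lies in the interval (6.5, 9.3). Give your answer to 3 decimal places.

0.249

Conditional on each instrument, P(6.5 < X < 9.3): I: 0.237288; II: 0.351351.
By total probability, P(6.5 < X < 9.3) = 0.9·0.237288 + 0.1·0.351351 = 0.248694.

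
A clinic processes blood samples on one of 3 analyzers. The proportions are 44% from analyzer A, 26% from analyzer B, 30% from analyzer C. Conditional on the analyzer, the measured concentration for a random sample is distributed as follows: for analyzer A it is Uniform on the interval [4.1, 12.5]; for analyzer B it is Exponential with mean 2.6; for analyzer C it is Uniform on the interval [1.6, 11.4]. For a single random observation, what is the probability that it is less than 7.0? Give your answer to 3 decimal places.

0.560

Conditional on each analyzer, P(X < 7.0): A: 0.345238; B: 0.932276; C: 0.55102.
By total probability, P(X < 7.0) = 0.44·0.345238 + 0.26·0.932276 + 0.3·0.55102 = 0.559603.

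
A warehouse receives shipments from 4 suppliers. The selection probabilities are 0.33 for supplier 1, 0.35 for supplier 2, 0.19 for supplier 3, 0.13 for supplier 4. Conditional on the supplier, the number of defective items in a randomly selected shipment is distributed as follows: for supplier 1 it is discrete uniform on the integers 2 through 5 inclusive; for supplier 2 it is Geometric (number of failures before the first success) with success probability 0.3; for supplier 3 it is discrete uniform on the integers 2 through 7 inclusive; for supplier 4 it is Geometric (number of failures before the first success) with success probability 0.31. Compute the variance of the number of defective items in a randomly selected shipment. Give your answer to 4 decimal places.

5.3523

Per component, 1: μ=3.5, E[X²]=13.5; 2: μ=2.33333, E[X²]=13.2222; 3: μ=4.5, E[X²]=23.1667; 4: μ=2.22581, E[X²]=12.1342.
E[X] = 0.33·3.5 + 0.35·2.33333 + 0.19·4.5 + 0.13·2.22581 = 3.11602.
E[X²] = 0.33·13.5 + 0.35·13.2222 + 0.19·23.1667 + 0.13·12.1342 = 15.0619.
Var(X) = E[X²] − (E[X])² = 15.0619 − 9.70959 = 5.3523.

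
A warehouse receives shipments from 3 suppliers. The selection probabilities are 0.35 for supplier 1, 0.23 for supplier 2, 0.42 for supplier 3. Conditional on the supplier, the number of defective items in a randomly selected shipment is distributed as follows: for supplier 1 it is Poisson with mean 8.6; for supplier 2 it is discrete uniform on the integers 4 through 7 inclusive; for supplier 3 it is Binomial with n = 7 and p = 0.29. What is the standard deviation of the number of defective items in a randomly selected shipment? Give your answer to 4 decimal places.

3.4907

Per component, 1: μ=8.6, E[X²]=82.56; 2: μ=5.5, E[X²]=31.5; 3: μ=2.03, E[X²]=5.5622.
E[X] = 0.35·8.6 + 0.23·5.5 + 0.42·2.03 = 5.1276.
E[X²] = 0.35·82.56 + 0.23·31.5 + 0.42·5.5622 = 38.4771.
Var(X) = E[X²] − (E[X])² = 38.4771 − 26.2923 = 12.1848.
SD(X) = √12.1848 = 3.49068.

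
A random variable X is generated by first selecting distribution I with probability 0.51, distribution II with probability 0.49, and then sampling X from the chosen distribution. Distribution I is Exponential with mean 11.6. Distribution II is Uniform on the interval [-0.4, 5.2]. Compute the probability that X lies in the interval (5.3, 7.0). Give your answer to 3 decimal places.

0.044

Conditional on each component, P(5.3 < X < 7.0): I: 0.0863234; II: 0.
By total probability, P(5.3 < X < 7.0) = 0.51·0.0863234 + 0.49·0 = 0.0440249.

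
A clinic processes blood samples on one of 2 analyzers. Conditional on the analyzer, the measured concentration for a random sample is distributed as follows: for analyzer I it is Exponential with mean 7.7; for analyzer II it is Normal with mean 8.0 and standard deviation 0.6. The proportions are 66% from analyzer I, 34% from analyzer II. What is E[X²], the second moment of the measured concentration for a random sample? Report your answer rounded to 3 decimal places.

For each component E[X²] = Var + (mean)², giving I: 118.58; II: 64.36.
Overall E[X²] = 0.66·118.58 + 0.34·64.36 = 100.145.

100.145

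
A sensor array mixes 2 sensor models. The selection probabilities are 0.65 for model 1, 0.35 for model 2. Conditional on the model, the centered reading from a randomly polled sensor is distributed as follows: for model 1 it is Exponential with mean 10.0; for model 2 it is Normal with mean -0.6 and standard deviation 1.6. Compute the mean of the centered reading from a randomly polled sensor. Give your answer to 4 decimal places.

Component means — 1: 10; 2: -0.6.
E[X] = 0.65·10 + 0.35·-0.6 = 6.29.

6.2900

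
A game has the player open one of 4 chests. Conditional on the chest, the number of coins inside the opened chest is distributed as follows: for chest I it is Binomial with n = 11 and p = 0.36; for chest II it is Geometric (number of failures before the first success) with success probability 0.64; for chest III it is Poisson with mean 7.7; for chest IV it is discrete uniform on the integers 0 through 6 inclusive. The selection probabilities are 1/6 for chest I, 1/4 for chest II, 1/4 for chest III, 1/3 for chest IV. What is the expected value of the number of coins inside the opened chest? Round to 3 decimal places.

3.726

Component means — I: 3.96; II: 0.5625; III: 7.7; IV: 3.
E[X] = 0.166667·3.96 + 0.25·0.5625 + 0.25·7.7 + 0.333333·3 = 3.72562.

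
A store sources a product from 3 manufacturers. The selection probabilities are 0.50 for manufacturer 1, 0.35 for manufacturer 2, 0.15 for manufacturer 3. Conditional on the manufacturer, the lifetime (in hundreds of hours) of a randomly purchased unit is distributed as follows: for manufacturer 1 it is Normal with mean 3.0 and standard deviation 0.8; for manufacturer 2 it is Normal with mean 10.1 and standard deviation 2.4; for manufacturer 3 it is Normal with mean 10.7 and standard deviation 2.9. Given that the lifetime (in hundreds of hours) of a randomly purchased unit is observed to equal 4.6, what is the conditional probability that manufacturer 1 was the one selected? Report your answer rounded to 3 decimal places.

Likelihoods f(4.6 | ·): 1: 0.0674887; 2: 0.0120309; 3: 0.0150572.
Posterior ∝ prior × likelihood. Numerator for 1: 0.5·0.0674887 = 0.0337444.
Normalizing constant: 0.5·0.0674887 + 0.35·0.0120309 + 0.15·0.0150572 = 0.0402138.
P(1 | observation) = 0.0337444 / 0.0402138 = 0.839125.

0.839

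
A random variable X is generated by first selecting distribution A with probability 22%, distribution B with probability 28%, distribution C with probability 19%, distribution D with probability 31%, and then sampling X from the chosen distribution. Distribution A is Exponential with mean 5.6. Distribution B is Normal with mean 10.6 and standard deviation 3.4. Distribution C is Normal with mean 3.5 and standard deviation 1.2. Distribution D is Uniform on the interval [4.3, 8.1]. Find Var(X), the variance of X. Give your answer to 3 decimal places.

Per component, A: μ=5.6, E[X²]=62.72; B: μ=10.6, E[X²]=123.92; C: μ=3.5, E[X²]=13.69; D: μ=6.2, E[X²]=39.6433.
E[X] = 0.22·5.6 + 0.28·10.6 + 0.19·3.5 + 0.31·6.2 = 6.787.
E[X²] = 0.22·62.72 + 0.28·123.92 + 0.19·13.69 + 0.31·39.6433 = 63.3865.
Var(X) = E[X²] − (E[X])² = 63.3865 − 46.0634 = 17.3232.

17.323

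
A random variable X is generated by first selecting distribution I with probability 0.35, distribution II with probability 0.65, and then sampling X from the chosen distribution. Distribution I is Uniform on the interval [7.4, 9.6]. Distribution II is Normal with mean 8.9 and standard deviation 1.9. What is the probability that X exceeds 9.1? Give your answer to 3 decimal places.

0.377

Conditional on each component, P(X > 9.1): I: 0.227273; II: 0.458083.
By total probability, P(X > 9.1) = 0.35·0.227273 + 0.65·0.458083 = 0.3773.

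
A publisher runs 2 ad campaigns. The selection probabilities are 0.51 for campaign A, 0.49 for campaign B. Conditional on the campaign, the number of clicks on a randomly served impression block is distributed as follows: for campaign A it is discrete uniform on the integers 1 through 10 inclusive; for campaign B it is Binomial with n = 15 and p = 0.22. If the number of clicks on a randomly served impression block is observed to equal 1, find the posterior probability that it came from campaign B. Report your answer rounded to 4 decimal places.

0.4945

Likelihoods P(X=1 | ·): A: 0.1; B: 0.101821.
Posterior ∝ prior × likelihood. Numerator for B: 0.49·0.101821 = 0.0498924.
Normalizing constant: 0.51·0.1 + 0.49·0.101821 = 0.100892.
P(B | observation) = 0.0498924 / 0.100892 = 0.494511.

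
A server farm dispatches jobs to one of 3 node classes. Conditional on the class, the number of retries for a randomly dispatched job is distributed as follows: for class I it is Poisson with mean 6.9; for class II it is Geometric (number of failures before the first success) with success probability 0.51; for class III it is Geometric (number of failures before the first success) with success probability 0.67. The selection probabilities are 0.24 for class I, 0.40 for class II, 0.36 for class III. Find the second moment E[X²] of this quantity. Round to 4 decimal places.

For each component E[X²] = Var + (mean)², giving I: 54.51; II: 2.807; III: 0.977723.
Overall E[X²] = 0.24·54.51 + 0.4·2.807 + 0.36·0.977723 = 14.5572.

14.5572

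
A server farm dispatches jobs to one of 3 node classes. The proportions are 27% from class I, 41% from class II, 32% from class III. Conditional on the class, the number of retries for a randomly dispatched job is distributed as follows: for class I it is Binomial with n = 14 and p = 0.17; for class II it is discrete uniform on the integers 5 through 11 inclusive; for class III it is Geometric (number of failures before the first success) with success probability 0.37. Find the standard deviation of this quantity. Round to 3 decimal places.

Per component, I: μ=2.38, E[X²]=7.6398; II: μ=8, E[X²]=68; III: μ=1.7027, E[X²]=7.5011.
E[X] = 0.27·2.38 + 0.41·8 + 0.32·1.7027 = 4.46746.
E[X²] = 0.27·7.6398 + 0.41·68 + 0.32·7.5011 = 32.3431.
Var(X) = E[X²] − (E[X])² = 32.3431 − 19.9582 = 12.3849.
SD(X) = √12.3849 = 3.51921.

3.519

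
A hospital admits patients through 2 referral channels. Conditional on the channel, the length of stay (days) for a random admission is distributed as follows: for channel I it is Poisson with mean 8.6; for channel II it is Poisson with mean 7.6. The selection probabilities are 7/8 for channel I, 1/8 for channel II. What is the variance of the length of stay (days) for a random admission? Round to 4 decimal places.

Per component, I: μ=8.6, E[X²]=82.56; II: μ=7.6, E[X²]=65.36.
E[X] = 0.875·8.6 + 0.125·7.6 = 8.475.
E[X²] = 0.875·82.56 + 0.125·65.36 = 80.41.
Var(X) = E[X²] − (E[X])² = 80.41 − 71.8256 = 8.58438.

8.5844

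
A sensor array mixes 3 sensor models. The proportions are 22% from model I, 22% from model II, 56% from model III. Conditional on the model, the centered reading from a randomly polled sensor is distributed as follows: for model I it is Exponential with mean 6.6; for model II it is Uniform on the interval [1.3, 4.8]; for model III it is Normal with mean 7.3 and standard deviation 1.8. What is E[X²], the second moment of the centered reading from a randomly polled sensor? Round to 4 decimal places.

For each component E[X²] = Var + (mean)², giving I: 87.12; II: 10.3233; III: 56.53.
Overall E[X²] = 0.22·87.12 + 0.22·10.3233 + 0.56·56.53 = 53.0943.

53.0943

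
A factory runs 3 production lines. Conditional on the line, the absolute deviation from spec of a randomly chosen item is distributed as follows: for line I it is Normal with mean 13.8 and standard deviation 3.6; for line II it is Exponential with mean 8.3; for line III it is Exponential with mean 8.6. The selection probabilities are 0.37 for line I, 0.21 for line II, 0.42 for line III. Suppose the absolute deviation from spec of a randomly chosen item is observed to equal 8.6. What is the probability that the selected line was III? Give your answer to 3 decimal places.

0.434

Likelihoods f(8.6 | ·): I: 0.0390434; II: 0.0427494; III: 0.0427767.
Posterior ∝ prior × likelihood. Numerator for III: 0.42·0.0427767 = 0.0179662.
Normalizing constant: 0.37·0.0390434 + 0.21·0.0427494 + 0.42·0.0427767 = 0.0413896.
P(III | observation) = 0.0179662 / 0.0413896 = 0.434075.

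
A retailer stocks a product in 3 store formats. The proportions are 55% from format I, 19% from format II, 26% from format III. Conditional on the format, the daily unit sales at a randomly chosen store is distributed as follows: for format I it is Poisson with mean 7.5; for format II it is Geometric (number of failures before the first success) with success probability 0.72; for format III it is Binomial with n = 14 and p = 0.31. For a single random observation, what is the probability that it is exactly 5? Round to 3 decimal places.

0.113

Conditional on each format, P(X = 5): I: 0.109375; II: 0.00123915; III: 0.203196.
By total probability, P(X = 5) = 0.55·0.109375 + 0.19·0.00123915 + 0.26·0.203196 = 0.113222.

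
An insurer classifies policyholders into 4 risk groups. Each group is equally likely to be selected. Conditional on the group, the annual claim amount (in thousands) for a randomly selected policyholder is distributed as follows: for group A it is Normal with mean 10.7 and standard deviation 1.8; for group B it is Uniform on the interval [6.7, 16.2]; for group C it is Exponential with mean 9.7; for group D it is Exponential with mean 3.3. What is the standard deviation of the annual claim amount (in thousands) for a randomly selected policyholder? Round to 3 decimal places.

Per component, A: μ=10.7, E[X²]=117.73; B: μ=11.45, E[X²]=138.623; C: μ=9.7, E[X²]=188.18; D: μ=3.3, E[X²]=21.78.
E[X] = 0.25·10.7 + 0.25·11.45 + 0.25·9.7 + 0.25·3.3 = 8.7875.
E[X²] = 0.25·117.73 + 0.25·138.623 + 0.25·188.18 + 0.25·21.78 = 116.578.
Var(X) = E[X²] − (E[X])² = 116.578 − 77.2202 = 39.3582.
SD(X) = √39.3582 = 6.27361.

6.274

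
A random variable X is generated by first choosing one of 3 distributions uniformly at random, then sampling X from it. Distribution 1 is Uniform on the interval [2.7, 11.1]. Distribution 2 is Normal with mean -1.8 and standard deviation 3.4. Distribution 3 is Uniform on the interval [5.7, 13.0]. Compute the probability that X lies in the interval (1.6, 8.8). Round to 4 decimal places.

0.4362

Conditional on each component, P(1.6 < X < 8.8): 1: 0.72619; 2: 0.157744; 3: 0.424658.
By total probability, P(1.6 < X < 8.8) = 0.333333·0.72619 + 0.333333·0.157744 + 0.333333·0.424658 = 0.436197.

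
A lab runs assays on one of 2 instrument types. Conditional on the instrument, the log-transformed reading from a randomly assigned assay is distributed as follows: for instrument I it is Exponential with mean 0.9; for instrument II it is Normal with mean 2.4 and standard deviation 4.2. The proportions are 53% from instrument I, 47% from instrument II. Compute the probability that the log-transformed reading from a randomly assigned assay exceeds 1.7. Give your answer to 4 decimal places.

0.3463

Conditional on each instrument, P(X > 1.7): I: 0.15124; II: 0.566184.
By total probability, P(X > 1.7) = 0.53·0.15124 + 0.47·0.566184 = 0.346263.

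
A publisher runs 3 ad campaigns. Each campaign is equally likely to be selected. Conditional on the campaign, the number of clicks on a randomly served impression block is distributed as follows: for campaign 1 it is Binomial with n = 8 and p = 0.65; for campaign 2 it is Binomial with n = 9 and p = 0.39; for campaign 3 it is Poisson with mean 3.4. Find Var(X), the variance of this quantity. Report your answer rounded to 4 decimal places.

Per component, 1: μ=5.2, E[X²]=28.86; 2: μ=3.51, E[X²]=14.4612; 3: μ=3.4, E[X²]=14.96.
E[X] = 0.333333·5.2 + 0.333333·3.51 + 0.333333·3.4 = 4.03667.
E[X²] = 0.333333·28.86 + 0.333333·14.4612 + 0.333333·14.96 = 19.4271.
Var(X) = E[X²] − (E[X])² = 19.4271 − 16.2947 = 3.13239.

3.1324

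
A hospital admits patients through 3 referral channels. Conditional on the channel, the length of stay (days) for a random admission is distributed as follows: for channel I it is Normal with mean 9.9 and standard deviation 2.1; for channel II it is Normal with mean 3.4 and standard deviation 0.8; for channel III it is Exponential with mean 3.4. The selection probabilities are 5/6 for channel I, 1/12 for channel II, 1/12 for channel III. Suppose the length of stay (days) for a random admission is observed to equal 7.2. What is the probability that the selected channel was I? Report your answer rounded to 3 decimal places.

0.959

Likelihoods f(7.2 | ·): I: 0.0831253; II: 6.28688e-06; III: 0.0353866.
Posterior ∝ prior × likelihood. Numerator for I: 0.833333·0.0831253 = 0.0692711.
Normalizing constant: 0.833333·0.0831253 + 0.0833333·6.28688e-06 + 0.0833333·0.0353866 = 0.0722205.
P(I | observation) = 0.0692711 / 0.0722205 = 0.959161.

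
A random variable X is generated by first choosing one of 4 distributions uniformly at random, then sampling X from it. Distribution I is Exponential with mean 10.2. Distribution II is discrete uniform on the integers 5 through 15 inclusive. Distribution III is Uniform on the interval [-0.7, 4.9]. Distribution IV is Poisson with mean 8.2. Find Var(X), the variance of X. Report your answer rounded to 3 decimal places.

Per component, I: μ=10.2, E[X²]=208.08; II: μ=10, E[X²]=110; III: μ=2.1, E[X²]=7.02333; IV: μ=8.2, E[X²]=75.44.
E[X] = 0.25·10.2 + 0.25·10 + 0.25·2.1 + 0.25·8.2 = 7.625.
E[X²] = 0.25·208.08 + 0.25·110 + 0.25·7.02333 + 0.25·75.44 = 100.136.
Var(X) = E[X²] − (E[X])² = 100.136 − 58.1406 = 41.9952.

41.995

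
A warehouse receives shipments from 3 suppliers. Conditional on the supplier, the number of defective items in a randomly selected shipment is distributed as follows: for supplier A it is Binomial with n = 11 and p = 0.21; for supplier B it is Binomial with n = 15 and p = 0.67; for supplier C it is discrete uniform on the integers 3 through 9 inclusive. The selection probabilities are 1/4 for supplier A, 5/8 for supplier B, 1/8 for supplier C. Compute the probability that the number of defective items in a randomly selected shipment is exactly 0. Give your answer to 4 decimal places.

Conditional on each supplier, P(X = 0): A: 0.0747994; B: 5.99389e-08; C: 0.
By total probability, P(X = 0) = 0.25·0.0747994 + 0.625·5.99389e-08 + 0.125·0 = 0.0186999.

0.0187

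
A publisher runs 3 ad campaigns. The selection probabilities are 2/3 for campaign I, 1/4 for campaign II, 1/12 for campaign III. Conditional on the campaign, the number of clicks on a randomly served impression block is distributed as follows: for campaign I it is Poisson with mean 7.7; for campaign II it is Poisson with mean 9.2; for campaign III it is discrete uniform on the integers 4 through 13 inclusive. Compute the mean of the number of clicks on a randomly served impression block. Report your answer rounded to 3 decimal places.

8.142

Component means — I: 7.7; II: 9.2; III: 8.5.
E[X] = 0.666667·7.7 + 0.25·9.2 + 0.0833333·8.5 = 8.14167.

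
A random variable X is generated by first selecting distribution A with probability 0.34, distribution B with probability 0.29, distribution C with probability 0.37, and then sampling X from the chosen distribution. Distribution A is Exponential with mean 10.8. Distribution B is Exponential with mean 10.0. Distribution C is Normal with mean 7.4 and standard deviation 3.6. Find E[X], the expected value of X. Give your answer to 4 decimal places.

9.3100

Component means — A: 10.8; B: 10; C: 7.4.
E[X] = 0.34·10.8 + 0.29·10 + 0.37·7.4 = 9.31.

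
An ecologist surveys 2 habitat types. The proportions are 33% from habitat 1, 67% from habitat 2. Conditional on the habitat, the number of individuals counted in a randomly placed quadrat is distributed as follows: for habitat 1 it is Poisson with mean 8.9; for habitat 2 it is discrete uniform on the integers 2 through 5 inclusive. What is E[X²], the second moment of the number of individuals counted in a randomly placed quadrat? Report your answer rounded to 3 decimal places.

38.121

For each component E[X²] = Var + (mean)², giving 1: 88.11; 2: 13.5.
Overall E[X²] = 0.33·88.11 + 0.67·13.5 = 38.1213.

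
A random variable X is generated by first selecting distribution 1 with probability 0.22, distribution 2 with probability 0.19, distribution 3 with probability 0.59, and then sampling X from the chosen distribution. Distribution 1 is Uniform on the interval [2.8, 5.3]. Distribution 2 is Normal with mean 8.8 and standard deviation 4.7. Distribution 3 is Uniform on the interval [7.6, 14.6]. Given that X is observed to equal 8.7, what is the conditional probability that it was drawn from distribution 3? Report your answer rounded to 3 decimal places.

0.839

Likelihoods f(8.7 | ·): 1: 0; 2: 0.0848621; 3: 0.142857.
Posterior ∝ prior × likelihood. Numerator for 3: 0.59·0.142857 = 0.0842857.
Normalizing constant: 0.22·0 + 0.19·0.0848621 + 0.59·0.142857 = 0.10041.
P(3 | observation) = 0.0842857 / 0.10041 = 0.83942.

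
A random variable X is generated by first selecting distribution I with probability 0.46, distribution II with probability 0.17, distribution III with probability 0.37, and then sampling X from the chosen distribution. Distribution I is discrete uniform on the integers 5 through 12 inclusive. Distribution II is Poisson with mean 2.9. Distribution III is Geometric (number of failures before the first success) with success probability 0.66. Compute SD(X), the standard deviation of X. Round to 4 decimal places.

4.1059

Per component, I: μ=8.5, E[X²]=77.5; II: μ=2.9, E[X²]=11.31; III: μ=0.515152, E[X²]=1.04591.
E[X] = 0.46·8.5 + 0.17·2.9 + 0.37·0.515152 = 4.59361.
E[X²] = 0.46·77.5 + 0.17·11.31 + 0.37·1.04591 = 37.9597.
Var(X) = E[X²] − (E[X])² = 37.9597 − 21.1012 = 16.8585.
SD(X) = √16.8585 = 4.10591.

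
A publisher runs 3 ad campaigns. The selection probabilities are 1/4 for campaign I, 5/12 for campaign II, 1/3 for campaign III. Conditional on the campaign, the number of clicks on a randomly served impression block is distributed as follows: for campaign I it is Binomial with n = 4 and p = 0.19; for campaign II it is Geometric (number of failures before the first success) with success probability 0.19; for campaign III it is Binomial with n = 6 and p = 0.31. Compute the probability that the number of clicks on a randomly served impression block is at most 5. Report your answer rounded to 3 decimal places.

Conditional on each campaign, P(X ≤ 5): I: 1; II: 0.71757; III: 0.999112.
By total probability, P(X ≤ 5) = 0.25·1 + 0.416667·0.71757 + 0.333333·0.999112 = 0.882025.

0.882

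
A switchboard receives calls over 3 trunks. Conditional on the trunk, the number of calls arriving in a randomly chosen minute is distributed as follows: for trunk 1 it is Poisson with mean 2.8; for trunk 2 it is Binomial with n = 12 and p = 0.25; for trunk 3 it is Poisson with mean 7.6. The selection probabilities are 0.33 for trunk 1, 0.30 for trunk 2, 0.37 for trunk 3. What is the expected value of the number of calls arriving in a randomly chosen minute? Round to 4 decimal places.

Component means — 1: 2.8; 2: 3; 3: 7.6.
E[X] = 0.33·2.8 + 0.3·3 + 0.37·7.6 = 4.636.

4.6360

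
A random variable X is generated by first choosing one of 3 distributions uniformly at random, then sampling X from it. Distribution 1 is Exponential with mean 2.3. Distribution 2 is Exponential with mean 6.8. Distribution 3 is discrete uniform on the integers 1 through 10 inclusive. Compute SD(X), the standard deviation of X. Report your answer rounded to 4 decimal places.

Per component, 1: μ=2.3, E[X²]=10.58; 2: μ=6.8, E[X²]=92.48; 3: μ=5.5, E[X²]=38.5.
E[X] = 0.333333·2.3 + 0.333333·6.8 + 0.333333·5.5 = 4.86667.
E[X²] = 0.333333·10.58 + 0.333333·92.48 + 0.333333·38.5 = 47.1867.
Var(X) = E[X²] − (E[X])² = 47.1867 − 23.6844 = 23.5022.
SD(X) = √23.5022 = 4.84791.

4.8479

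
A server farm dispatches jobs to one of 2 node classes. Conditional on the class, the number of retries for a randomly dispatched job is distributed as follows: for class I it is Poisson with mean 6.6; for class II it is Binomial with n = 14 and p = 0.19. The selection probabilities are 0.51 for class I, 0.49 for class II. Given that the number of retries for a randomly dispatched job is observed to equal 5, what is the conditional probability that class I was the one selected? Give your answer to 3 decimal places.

Likelihoods P(X=5 | ·): I: 0.141969; II: 0.0744042.
Posterior ∝ prior × likelihood. Numerator for I: 0.51·0.141969 = 0.0724044.
Normalizing constant: 0.51·0.141969 + 0.49·0.0744042 = 0.108862.
P(I | observation) = 0.0724044 / 0.108862 = 0.6651.

0.665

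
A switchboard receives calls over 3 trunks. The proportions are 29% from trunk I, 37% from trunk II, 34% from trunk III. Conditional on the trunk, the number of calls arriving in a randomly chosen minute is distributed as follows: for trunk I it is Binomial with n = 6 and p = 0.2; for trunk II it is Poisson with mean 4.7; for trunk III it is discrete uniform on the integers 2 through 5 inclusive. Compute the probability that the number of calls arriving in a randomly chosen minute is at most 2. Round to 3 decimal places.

Conditional on each trunk, P(X ≤ 2): I: 0.90112; II: 0.1523; III: 0.25.
By total probability, P(X ≤ 2) = 0.29·0.90112 + 0.37·0.1523 + 0.34·0.25 = 0.402676.

0.403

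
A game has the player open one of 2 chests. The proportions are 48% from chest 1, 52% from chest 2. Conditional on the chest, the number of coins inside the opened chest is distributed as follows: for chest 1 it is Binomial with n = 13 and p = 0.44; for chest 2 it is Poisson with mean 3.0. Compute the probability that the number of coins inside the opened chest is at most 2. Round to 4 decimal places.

0.2352

Conditional on each chest, P(X ≤ 2): 1: 0.0316222; 2: 0.42319.
By total probability, P(X ≤ 2) = 0.48·0.0316222 + 0.52·0.42319 = 0.235237.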